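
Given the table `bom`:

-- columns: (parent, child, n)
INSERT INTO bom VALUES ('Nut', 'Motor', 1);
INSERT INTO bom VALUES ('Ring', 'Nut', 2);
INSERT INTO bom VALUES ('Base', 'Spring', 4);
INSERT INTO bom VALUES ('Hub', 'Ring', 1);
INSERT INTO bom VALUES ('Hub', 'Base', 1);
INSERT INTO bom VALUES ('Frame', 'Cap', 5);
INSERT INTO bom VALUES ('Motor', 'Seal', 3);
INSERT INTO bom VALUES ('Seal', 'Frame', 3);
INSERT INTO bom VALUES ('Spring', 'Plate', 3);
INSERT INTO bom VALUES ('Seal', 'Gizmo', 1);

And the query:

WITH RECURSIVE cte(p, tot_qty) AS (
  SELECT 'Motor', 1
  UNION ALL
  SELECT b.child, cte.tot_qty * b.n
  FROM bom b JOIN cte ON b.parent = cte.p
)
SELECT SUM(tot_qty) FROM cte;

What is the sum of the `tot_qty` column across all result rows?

Base: (Motor, tot_qty=1).
Iteration 1: components of {Motor} -> Seal = 1*3 = 3.
Iteration 2: components of {Seal} -> Frame = 3*3 = 9, Gizmo = 3*1 = 3.
Iteration 3: components of {Frame,Gizmo} -> Cap = 9*5 = 45.
Iteration 4: no further components; recursion stops.
SUM(tot_qty) = 1 + 3 + 3 + 9 + 45 = 61.

61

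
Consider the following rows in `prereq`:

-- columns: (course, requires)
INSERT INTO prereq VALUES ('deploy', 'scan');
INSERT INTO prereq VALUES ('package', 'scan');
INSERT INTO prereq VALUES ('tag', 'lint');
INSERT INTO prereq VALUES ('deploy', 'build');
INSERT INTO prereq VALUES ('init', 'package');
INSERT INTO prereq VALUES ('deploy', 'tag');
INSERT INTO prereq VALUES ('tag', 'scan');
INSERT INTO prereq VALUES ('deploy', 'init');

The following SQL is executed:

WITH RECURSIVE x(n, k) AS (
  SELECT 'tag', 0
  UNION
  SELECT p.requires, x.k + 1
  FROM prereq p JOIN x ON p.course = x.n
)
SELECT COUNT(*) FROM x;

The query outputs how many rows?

3

Base: (tag, k=0).
Iteration 1: edges from {tag} -> (lint, k=1), (scan, k=1).
Iteration 2: no outgoing edges from {lint,scan}; recursion stops.
Total rows emitted: 3.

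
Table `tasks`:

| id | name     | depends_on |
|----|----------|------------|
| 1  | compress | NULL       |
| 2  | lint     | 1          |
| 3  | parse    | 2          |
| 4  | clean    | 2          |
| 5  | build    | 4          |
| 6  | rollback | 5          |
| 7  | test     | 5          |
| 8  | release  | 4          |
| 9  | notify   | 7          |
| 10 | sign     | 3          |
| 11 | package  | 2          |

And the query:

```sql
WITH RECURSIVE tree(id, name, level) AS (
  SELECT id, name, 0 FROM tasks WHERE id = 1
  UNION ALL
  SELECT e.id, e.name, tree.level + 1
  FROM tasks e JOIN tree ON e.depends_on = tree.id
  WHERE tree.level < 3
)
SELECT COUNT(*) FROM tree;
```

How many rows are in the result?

Base: id=1 (compress) at level 0.
Iteration 1: rows with depends_on in {1} -> lint (id 2, level 1).
Iteration 2: rows with depends_on in {2} -> parse (id 3, level 2), clean (id 4, level 2), package (id 11, level 2).
Iteration 3: rows with depends_on in {3,4,11} -> build (id 5, level 3), release (id 8, level 3), sign (id 10, level 3).
Iteration 4: level < 3 fails for all current rows; recursion stops.
Total rows emitted: 8.

8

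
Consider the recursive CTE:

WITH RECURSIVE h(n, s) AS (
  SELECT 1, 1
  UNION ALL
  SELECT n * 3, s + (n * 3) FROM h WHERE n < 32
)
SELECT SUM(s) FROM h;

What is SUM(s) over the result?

Base: n=1, s=1.
Iteration 1: 1 < 32 holds -> n = 1 * 3 = 3, s = 1 + 3 = 4.
Iteration 2: 3 < 32 holds -> n = 3 * 3 = 9, s = 4 + 9 = 13.
Iteration 3: 9 < 32 holds -> n = 9 * 3 = 27, s = 13 + 27 = 40.
Iteration 4: 27 < 32 holds -> n = 27 * 3 = 81, s = 40 + 81 = 121.
Iteration 5: 81 < 32 fails; recursion stops.
SUM(s) = 1 + 4 + 13 + 40 + 121 = 179.

179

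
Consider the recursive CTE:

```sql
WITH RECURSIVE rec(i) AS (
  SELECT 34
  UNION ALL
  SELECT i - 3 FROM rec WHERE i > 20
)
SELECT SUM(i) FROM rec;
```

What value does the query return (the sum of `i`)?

159

Base: i=34.
Iteration 1: 34 > 20 holds -> i = 34 - 3 = 31.
Iteration 2: 31 > 20 holds -> i = 31 - 3 = 28.
Iteration 3: 28 > 20 holds -> i = 28 - 3 = 25.
Iteration 4: 25 > 20 holds -> i = 25 - 3 = 22.
Iteration 5: 22 > 20 holds -> i = 22 - 3 = 19.
Iteration 6: 19 > 20 fails; recursion stops.
SUM(i) = 34 + 31 + 28 + 25 + 22 + 19 = 159.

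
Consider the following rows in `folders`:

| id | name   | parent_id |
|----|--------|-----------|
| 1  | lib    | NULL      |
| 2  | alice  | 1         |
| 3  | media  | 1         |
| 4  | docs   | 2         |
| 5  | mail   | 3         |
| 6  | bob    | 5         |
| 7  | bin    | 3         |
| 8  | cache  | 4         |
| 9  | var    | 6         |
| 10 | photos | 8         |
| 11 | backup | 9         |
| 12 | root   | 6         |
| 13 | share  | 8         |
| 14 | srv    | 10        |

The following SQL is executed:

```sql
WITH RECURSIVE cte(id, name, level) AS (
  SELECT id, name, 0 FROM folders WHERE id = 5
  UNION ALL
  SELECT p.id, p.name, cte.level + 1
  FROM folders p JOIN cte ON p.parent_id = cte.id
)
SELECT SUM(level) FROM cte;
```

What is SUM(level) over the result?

Base: id=5 (mail) at level 0.
Iteration 1: rows with parent_id in {5} -> bob (id 6, level 1).
Iteration 2: rows with parent_id in {6} -> var (id 9, level 2), root (id 12, level 2).
Iteration 3: rows with parent_id in {9,12} -> backup (id 11, level 3).
Iteration 4: no rows with parent_id in {11}; recursion stops.
SUM(level) = 0 + 1 + 2 + 2 + 3 = 8.

8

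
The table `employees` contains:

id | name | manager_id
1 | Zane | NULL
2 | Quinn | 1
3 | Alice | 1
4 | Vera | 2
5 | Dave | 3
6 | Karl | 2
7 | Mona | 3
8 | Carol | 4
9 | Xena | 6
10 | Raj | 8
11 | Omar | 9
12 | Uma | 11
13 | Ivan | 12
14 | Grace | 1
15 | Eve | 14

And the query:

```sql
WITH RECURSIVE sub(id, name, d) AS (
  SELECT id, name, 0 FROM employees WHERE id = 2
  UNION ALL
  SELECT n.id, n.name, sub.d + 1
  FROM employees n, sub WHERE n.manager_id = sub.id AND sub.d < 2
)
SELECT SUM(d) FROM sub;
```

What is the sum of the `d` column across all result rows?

6

Base: id=2 (Quinn) at d 0.
Iteration 1: rows with manager_id in {2} -> Vera (id 4, d 1), Karl (id 6, d 1).
Iteration 2: rows with manager_id in {4,6} -> Carol (id 8, d 2), Xena (id 9, d 2).
Iteration 3: d < 2 fails for all current rows; recursion stops.
SUM(d) = 0 + 1 + 1 + 2 + 2 = 6.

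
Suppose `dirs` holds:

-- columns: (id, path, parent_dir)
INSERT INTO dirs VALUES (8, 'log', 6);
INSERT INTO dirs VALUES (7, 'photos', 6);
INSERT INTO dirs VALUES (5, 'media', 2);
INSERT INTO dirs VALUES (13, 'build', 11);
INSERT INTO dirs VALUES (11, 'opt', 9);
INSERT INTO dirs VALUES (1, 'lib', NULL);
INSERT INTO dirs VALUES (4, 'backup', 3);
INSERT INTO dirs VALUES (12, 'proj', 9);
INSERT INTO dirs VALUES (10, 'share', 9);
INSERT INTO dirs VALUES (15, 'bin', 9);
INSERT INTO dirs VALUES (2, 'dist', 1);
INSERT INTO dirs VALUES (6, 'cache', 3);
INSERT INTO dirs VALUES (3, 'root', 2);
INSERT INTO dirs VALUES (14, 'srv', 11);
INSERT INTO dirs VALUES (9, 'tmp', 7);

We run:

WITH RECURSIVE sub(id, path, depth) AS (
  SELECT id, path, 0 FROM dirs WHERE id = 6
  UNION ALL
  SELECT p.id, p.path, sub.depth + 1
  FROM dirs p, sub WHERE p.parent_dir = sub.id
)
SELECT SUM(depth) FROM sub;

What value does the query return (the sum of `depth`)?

24

Base: id=6 (cache) at depth 0.
Iteration 1: rows with parent_dir in {6} -> photos (id 7, depth 1), log (id 8, depth 1).
Iteration 2: rows with parent_dir in {7,8} -> tmp (id 9, depth 2).
Iteration 3: rows with parent_dir in {9} -> share (id 10, depth 3), opt (id 11, depth 3), proj (id 12, depth 3), bin (id 15, depth 3).
Iteration 4: rows with parent_dir in {10,11,12,15} -> build (id 13, depth 4), srv (id 14, depth 4).
Iteration 5: no rows with parent_dir in {13,14}; recursion stops.
SUM(depth) = 0 + 1 + 1 + 2 + 3 + 3 + 3 + 3 + 4 + 4 = 24.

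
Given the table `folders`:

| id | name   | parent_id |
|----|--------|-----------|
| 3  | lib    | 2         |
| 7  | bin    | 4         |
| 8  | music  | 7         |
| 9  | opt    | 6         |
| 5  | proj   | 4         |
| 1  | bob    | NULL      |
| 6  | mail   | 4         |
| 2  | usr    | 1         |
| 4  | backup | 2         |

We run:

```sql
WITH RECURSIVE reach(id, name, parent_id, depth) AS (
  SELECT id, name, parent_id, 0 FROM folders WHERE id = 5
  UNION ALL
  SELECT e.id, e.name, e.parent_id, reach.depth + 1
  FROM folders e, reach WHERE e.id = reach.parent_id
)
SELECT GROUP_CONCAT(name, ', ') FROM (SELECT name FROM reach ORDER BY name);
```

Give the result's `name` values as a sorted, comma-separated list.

backup, bob, proj, usr

Base: id=5 (proj), parent_id=4, depth 0.
Iteration 1: join on id=4 -> backup (id 4, parent_id=2, depth 1).
Iteration 2: join on id=2 -> usr (id 2, parent_id=1, depth 2).
Iteration 3: join on id=1 -> bob (id 1, parent_id=NULL, depth 3).
Iteration 4: parent_id is NULL; no match; recursion stops.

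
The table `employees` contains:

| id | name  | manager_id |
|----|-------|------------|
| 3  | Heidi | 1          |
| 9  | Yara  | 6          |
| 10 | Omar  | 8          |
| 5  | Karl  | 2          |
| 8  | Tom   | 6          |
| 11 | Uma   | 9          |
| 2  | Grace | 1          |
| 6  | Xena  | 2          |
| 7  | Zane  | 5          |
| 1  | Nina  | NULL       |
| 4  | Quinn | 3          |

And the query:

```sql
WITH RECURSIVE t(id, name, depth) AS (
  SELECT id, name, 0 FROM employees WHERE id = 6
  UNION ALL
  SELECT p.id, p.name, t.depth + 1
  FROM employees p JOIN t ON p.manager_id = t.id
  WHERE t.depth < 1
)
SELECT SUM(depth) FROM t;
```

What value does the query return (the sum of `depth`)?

2

Base: id=6 (Xena) at depth 0.
Iteration 1: rows with manager_id in {6} -> Tom (id 8, depth 1), Yara (id 9, depth 1).
Iteration 2: depth < 1 fails for all current rows; recursion stops.
SUM(depth) = 0 + 1 + 1 = 2.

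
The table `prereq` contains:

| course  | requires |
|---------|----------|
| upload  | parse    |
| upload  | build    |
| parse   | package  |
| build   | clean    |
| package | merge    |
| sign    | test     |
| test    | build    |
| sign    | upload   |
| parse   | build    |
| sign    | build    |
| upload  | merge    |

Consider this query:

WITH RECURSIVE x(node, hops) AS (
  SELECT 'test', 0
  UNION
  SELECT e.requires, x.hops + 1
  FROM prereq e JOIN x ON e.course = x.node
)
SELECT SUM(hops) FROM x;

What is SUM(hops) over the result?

3

Base: (test, hops=0).
Iteration 1: edges from {test} -> (build, hops=1).
Iteration 2: edges from {build} -> (clean, hops=2).
Iteration 3: no outgoing edges from {clean}; recursion stops.
SUM(hops) = 0 + 1 + 2 = 3.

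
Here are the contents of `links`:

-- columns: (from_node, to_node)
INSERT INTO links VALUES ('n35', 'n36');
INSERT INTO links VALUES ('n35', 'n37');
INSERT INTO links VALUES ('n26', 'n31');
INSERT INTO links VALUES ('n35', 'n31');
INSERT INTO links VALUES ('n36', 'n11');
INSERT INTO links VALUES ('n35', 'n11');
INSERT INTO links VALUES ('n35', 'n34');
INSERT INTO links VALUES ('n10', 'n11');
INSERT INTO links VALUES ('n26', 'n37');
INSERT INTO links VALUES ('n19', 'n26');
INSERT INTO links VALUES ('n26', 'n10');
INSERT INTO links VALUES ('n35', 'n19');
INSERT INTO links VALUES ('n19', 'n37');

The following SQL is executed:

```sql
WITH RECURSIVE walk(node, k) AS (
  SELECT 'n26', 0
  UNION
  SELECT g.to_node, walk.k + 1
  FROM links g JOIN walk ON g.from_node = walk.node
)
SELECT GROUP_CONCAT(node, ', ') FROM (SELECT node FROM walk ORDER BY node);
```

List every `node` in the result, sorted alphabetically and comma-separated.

Base: (n26, k=0).
Iteration 1: edges from {n26} -> (n10, k=1), (n31, k=1), (n37, k=1).
Iteration 2: edges from {n10,n31,n37} -> (n11, k=2).
Iteration 3: no outgoing edges from {n11}; recursion stops.

n10, n11, n26, n31, n37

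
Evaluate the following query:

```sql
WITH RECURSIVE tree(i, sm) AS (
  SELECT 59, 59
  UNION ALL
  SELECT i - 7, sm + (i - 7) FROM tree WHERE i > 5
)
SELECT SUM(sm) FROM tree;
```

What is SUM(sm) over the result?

Base: i=59, sm=59.
Iteration 1: 59 > 5 holds -> i = 59 - 7 = 52, sm = 59 + 52 = 111.
Iteration 2: 52 > 5 holds -> i = 52 - 7 = 45, sm = 111 + 45 = 156.
Iteration 3: 45 > 5 holds -> i = 45 - 7 = 38, sm = 156 + 38 = 194.
Iteration 4: 38 > 5 holds -> i = 38 - 7 = 31, sm = 194 + 31 = 225.
Iteration 5: 31 > 5 holds -> i = 31 - 7 = 24, sm = 225 + 24 = 249.
Iteration 6: 24 > 5 holds -> i = 24 - 7 = 17, sm = 249 + 17 = 266.
Iteration 7: 17 > 5 holds -> i = 17 - 7 = 10, sm = 266 + 10 = 276.
Iteration 8: 10 > 5 holds -> i = 10 - 7 = 3, sm = 276 + 3 = 279.
Iteration 9: 3 > 5 fails; recursion stops.
SUM(sm) = 59 + 111 + 156 + 194 + 225 + 249 + 266 + 276 + 279 = 1815.

1815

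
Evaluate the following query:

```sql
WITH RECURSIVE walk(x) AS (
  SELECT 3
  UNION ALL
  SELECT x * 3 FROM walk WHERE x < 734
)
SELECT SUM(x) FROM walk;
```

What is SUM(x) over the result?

3279

Base: x=3.
Iteration 1: 3 < 734 holds -> x = 3 * 3 = 9.
Iteration 2: 9 < 734 holds -> x = 9 * 3 = 27.
Iteration 3: 27 < 734 holds -> x = 27 * 3 = 81.
Iteration 4: 81 < 734 holds -> x = 81 * 3 = 243.
Iteration 5: 243 < 734 holds -> x = 243 * 3 = 729.
Iteration 6: 729 < 734 holds -> x = 729 * 3 = 2187.
Iteration 7: 2187 < 734 fails; recursion stops.
SUM(x) = 3 + 9 + 27 + 81 + 243 + 729 + 2187 = 3279.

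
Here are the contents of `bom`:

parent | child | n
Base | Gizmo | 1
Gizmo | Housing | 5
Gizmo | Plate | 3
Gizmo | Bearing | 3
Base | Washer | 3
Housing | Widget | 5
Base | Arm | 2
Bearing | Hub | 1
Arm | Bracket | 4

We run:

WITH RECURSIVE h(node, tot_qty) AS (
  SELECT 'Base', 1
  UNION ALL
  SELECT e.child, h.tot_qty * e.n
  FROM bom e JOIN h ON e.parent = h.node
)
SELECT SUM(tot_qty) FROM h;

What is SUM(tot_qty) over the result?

54

Base: (Base, tot_qty=1).
Iteration 1: components of {Base} -> Arm = 1*2 = 2, Gizmo = 1*1 = 1, Washer = 1*3 = 3.
Iteration 2: components of {Arm,Gizmo,Washer} -> Bearing = 1*3 = 3, Bracket = 2*4 = 8, Housing = 1*5 = 5, Plate = 1*3 = 3.
Iteration 3: components of {Bearing,Bracket,Housing,Plate} -> Hub = 3*1 = 3, Widget = 5*5 = 25.
Iteration 4: no further components; recursion stops.
SUM(tot_qty) = 1 + 1 + 3 + 2 + 5 + 3 + 3 + 8 + 25 + 3 = 54.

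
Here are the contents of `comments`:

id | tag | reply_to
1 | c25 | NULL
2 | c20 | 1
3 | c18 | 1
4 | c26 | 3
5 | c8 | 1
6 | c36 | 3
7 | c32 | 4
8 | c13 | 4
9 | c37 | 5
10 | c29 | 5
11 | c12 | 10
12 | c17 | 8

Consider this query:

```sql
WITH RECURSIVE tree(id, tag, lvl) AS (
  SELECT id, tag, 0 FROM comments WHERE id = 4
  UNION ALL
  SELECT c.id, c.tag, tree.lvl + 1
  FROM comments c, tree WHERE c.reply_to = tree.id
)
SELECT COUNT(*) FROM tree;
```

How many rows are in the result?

4

Base: id=4 (c26) at lvl 0.
Iteration 1: rows with reply_to in {4} -> c32 (id 7, lvl 1), c13 (id 8, lvl 1).
Iteration 2: rows with reply_to in {7,8} -> c17 (id 12, lvl 2).
Iteration 3: no rows with reply_to in {12}; recursion stops.
Total rows emitted: 4.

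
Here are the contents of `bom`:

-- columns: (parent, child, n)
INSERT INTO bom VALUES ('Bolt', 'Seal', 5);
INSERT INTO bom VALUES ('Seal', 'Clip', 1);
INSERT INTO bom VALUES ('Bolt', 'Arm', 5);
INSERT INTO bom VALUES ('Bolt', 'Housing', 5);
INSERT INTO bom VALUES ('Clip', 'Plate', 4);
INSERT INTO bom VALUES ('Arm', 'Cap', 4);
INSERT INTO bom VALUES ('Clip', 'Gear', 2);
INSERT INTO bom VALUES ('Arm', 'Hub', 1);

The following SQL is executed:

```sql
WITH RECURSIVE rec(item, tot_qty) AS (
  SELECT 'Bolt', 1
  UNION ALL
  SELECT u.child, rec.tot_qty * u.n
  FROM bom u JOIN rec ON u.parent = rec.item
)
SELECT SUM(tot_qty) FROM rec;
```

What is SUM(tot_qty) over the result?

Base: (Bolt, tot_qty=1).
Iteration 1: components of {Bolt} -> Arm = 1*5 = 5, Housing = 1*5 = 5, Seal = 1*5 = 5.
Iteration 2: components of {Arm,Housing,Seal} -> Cap = 5*4 = 20, Clip = 5*1 = 5, Hub = 5*1 = 5.
Iteration 3: components of {Cap,Clip,Hub} -> Gear = 5*2 = 10, Plate = 5*4 = 20.
Iteration 4: no further components; recursion stops.
SUM(tot_qty) = 1 + 5 + 5 + 5 + 5 + 20 + 5 + 20 + 10 = 76.

76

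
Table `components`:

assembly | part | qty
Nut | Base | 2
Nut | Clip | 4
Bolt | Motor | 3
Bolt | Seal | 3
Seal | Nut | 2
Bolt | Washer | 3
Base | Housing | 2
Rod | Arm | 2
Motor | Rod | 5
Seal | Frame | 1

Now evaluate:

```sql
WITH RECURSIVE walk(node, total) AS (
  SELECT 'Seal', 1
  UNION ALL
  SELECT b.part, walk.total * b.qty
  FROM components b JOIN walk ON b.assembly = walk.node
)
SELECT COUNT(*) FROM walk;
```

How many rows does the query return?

Base: (Seal, total=1).
Iteration 1: components of {Seal} -> Frame = 1*1 = 1, Nut = 1*2 = 2.
Iteration 2: components of {Frame,Nut} -> Base = 2*2 = 4, Clip = 2*4 = 8.
Iteration 3: components of {Base,Clip} -> Housing = 4*2 = 8.
Iteration 4: no further components; recursion stops.
Total rows emitted: 6.

6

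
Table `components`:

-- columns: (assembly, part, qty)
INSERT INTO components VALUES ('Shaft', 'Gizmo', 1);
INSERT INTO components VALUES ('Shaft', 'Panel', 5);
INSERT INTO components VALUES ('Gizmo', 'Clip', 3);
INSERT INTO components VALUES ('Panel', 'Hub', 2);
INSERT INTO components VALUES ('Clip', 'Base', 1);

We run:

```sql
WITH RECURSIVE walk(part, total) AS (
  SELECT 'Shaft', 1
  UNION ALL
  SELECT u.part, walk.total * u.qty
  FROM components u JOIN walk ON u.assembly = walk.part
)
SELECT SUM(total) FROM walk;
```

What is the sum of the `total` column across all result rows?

Base: (Shaft, total=1).
Iteration 1: components of {Shaft} -> Gizmo = 1*1 = 1, Panel = 1*5 = 5.
Iteration 2: components of {Gizmo,Panel} -> Clip = 1*3 = 3, Hub = 5*2 = 10.
Iteration 3: components of {Clip,Hub} -> Base = 3*1 = 3.
Iteration 4: no further components; recursion stops.
SUM(total) = 1 + 1 + 5 + 3 + 10 + 3 = 23.

23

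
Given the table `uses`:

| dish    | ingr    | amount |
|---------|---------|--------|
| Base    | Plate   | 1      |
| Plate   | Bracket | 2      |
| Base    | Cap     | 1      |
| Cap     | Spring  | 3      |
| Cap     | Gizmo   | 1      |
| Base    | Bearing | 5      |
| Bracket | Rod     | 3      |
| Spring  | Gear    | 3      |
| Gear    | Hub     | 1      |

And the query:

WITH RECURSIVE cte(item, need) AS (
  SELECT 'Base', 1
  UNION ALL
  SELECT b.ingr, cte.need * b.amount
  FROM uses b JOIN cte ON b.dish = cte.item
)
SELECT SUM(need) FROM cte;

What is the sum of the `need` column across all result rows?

Base: (Base, need=1).
Iteration 1: components of {Base} -> Bearing = 1*5 = 5, Cap = 1*1 = 1, Plate = 1*1 = 1.
Iteration 2: components of {Bearing,Cap,Plate} -> Bracket = 1*2 = 2, Gizmo = 1*1 = 1, Spring = 1*3 = 3.
Iteration 3: components of {Bracket,Gizmo,Spring} -> Gear = 3*3 = 9, Rod = 2*3 = 6.
Iteration 4: components of {Gear,Rod} -> Hub = 9*1 = 9.
Iteration 5: no further components; recursion stops.
SUM(need) = 1 + 1 + 1 + 5 + 2 + 3 + 1 + 6 + 9 + 9 = 38.

38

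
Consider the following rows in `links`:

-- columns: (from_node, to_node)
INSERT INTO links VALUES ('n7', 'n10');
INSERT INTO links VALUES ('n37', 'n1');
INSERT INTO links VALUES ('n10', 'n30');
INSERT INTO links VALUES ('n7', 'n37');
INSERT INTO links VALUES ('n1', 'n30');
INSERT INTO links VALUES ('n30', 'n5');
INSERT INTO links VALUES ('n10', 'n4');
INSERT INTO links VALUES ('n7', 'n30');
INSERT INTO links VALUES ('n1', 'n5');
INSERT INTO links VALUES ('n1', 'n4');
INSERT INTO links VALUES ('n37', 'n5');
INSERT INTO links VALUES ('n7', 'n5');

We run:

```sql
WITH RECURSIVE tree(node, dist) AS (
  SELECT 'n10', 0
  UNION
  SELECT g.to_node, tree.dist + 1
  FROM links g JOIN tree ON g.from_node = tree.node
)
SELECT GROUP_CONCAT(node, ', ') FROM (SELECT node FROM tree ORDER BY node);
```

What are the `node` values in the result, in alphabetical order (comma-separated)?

Base: (n10, dist=0).
Iteration 1: edges from {n10} -> (n30, dist=1), (n4, dist=1).
Iteration 2: edges from {n30,n4} -> (n5, dist=2).
Iteration 3: no outgoing edges from {n5}; recursion stops.

n10, n30, n4, n5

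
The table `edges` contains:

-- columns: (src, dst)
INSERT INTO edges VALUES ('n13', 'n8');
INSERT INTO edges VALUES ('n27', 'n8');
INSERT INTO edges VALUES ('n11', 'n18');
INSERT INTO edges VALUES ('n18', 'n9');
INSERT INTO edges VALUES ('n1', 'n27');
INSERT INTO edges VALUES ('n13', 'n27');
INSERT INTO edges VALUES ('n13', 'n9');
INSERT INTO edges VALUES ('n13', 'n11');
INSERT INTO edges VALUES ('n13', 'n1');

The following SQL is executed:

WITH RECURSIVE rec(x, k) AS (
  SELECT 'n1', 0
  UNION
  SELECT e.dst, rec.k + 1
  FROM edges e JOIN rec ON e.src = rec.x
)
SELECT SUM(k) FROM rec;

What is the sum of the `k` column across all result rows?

3

Base: (n1, k=0).
Iteration 1: edges from {n1} -> (n27, k=1).
Iteration 2: edges from {n27} -> (n8, k=2).
Iteration 3: no outgoing edges from {n8}; recursion stops.
SUM(k) = 0 + 1 + 2 = 3.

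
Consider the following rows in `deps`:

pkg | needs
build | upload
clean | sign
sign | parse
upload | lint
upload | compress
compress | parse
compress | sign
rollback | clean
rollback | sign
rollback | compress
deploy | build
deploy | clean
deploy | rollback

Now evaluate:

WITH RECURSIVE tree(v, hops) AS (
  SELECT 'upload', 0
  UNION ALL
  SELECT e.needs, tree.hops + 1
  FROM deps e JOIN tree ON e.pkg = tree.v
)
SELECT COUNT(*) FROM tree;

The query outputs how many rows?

6

Base: (upload, hops=0).
Iteration 1: edges from {upload} -> (compress, hops=1), (lint, hops=1).
Iteration 2: edges from {compress,lint} -> (parse, hops=2), (sign, hops=2).
Iteration 3: edges from {parse,sign} -> (parse, hops=3).
Iteration 4: no outgoing edges from {parse}; recursion stops.
Total rows emitted: 6.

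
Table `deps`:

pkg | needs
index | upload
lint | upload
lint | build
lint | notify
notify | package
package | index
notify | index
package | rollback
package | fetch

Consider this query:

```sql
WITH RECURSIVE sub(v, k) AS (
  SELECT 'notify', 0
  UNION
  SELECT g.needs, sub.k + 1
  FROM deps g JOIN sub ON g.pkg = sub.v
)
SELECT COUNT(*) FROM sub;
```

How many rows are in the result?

8

Base: (notify, k=0).
Iteration 1: edges from {notify} -> (index, k=1), (package, k=1).
Iteration 2: edges from {index,package} -> (fetch, k=2), (index, k=2), (rollback, k=2), (upload, k=2).
Iteration 3: edges from {fetch,index,rollback,upload} -> (upload, k=3).
Iteration 4: no outgoing edges from {upload}; recursion stops.
Total rows emitted: 8.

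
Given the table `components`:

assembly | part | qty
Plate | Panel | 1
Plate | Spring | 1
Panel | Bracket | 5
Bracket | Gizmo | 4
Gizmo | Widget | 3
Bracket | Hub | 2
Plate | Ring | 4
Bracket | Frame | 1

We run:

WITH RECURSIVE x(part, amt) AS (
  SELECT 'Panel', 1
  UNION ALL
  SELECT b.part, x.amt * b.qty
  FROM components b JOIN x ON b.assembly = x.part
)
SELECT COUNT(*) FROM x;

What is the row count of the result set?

Base: (Panel, amt=1).
Iteration 1: components of {Panel} -> Bracket = 1*5 = 5.
Iteration 2: components of {Bracket} -> Frame = 5*1 = 5, Gizmo = 5*4 = 20, Hub = 5*2 = 10.
Iteration 3: components of {Frame,Gizmo,Hub} -> Widget = 20*3 = 60.
Iteration 4: no further components; recursion stops.
Total rows emitted: 6.

6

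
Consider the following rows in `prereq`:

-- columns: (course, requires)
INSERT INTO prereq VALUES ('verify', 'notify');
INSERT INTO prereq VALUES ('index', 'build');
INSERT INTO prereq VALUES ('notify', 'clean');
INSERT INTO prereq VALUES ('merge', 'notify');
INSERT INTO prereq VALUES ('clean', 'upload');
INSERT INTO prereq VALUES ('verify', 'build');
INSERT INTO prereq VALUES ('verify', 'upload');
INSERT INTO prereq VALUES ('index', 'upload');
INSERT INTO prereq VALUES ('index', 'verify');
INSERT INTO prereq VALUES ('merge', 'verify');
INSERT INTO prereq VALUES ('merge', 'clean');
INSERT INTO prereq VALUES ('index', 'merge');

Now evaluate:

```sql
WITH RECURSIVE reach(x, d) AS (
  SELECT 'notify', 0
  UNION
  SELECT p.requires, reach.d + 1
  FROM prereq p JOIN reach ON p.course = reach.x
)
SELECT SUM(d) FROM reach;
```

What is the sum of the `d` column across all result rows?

3

Base: (notify, d=0).
Iteration 1: edges from {notify} -> (clean, d=1).
Iteration 2: edges from {clean} -> (upload, d=2).
Iteration 3: no outgoing edges from {upload}; recursion stops.
SUM(d) = 0 + 1 + 2 = 3.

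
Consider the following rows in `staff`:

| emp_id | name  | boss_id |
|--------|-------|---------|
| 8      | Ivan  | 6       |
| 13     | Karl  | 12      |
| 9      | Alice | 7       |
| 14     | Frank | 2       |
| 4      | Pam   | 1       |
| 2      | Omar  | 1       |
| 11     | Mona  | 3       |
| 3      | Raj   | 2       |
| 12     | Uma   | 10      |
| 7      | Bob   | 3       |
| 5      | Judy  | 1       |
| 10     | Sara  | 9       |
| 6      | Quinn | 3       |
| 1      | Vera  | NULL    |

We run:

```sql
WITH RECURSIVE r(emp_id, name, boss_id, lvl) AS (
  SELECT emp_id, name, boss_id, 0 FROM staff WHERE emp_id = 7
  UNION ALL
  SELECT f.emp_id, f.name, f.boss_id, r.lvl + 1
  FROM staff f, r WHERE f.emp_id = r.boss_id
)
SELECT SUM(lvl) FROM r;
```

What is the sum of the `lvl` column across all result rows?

Base: emp_id=7 (Bob), boss_id=3, lvl 0.
Iteration 1: join on emp_id=3 -> Raj (id 3, boss_id=2, lvl 1).
Iteration 2: join on emp_id=2 -> Omar (id 2, boss_id=1, lvl 2).
Iteration 3: join on emp_id=1 -> Vera (id 1, boss_id=NULL, lvl 3).
Iteration 4: boss_id is NULL; no match; recursion stops.
SUM(lvl) = 0 + 1 + 2 + 3 = 6.

6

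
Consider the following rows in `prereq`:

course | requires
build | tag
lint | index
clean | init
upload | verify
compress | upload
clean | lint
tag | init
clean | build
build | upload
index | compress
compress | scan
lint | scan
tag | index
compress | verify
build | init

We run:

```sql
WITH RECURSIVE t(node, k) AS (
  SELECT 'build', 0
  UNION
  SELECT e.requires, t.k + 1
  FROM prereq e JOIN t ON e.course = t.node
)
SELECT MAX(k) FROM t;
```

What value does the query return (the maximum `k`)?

Base: (build, k=0).
Iteration 1: edges from {build} -> (init, k=1), (tag, k=1), (upload, k=1).
Iteration 2: edges from {init,tag,upload} -> (index, k=2), (init, k=2), (verify, k=2).
Iteration 3: edges from {index,init,verify} -> (compress, k=3).
Iteration 4: edges from {compress} -> (scan, k=4), (upload, k=4), (verify, k=4).
Iteration 5: edges from {scan,upload,verify} -> (verify, k=5).
Iteration 6: no outgoing edges from {verify}; recursion stops.
k values: 0, 1, 1, 1, 2, 2, 2, 3, 4, 4, 4, 5; the maximum is 5.

5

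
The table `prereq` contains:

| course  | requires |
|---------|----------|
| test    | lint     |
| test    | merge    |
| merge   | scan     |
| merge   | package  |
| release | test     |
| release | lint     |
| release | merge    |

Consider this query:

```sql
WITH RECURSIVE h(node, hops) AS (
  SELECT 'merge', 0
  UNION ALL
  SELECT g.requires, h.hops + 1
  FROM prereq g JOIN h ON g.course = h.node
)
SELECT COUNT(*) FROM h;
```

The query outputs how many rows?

Base: (merge, hops=0).
Iteration 1: edges from {merge} -> (package, hops=1), (scan, hops=1).
Iteration 2: no outgoing edges from {package,scan}; recursion stops.
Total rows emitted: 3.

3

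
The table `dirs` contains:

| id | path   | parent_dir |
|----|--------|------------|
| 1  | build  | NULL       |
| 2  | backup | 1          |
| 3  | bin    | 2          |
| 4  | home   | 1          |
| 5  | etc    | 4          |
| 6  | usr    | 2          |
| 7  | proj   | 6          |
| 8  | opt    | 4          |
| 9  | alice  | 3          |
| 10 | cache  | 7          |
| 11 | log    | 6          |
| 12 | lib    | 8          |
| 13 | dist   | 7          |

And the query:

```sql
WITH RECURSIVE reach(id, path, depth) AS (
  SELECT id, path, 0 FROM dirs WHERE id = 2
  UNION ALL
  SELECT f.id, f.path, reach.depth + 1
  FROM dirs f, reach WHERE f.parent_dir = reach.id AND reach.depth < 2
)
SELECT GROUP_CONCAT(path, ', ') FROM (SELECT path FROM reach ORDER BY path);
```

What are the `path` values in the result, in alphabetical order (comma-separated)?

alice, backup, bin, log, proj, usr

Base: id=2 (backup) at depth 0.
Iteration 1: rows with parent_dir in {2} -> bin (id 3, depth 1), usr (id 6, depth 1).
Iteration 2: rows with parent_dir in {3,6} -> proj (id 7, depth 2), alice (id 9, depth 2), log (id 11, depth 2).
Iteration 3: depth < 2 fails for all current rows; recursion stops.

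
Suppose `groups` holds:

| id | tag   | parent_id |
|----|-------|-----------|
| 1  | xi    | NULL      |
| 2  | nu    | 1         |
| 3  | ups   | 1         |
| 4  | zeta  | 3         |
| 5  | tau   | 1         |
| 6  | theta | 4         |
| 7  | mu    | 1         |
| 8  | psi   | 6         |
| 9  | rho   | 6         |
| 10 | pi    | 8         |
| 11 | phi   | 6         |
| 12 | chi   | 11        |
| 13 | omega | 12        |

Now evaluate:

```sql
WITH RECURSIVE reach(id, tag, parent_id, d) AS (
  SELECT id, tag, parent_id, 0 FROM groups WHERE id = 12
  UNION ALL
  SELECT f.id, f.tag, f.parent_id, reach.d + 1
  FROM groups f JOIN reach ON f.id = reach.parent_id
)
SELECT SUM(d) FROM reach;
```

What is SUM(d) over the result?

15

Base: id=12 (chi), parent_id=11, d 0.
Iteration 1: join on id=11 -> phi (id 11, parent_id=6, d 1).
Iteration 2: join on id=6 -> theta (id 6, parent_id=4, d 2).
Iteration 3: join on id=4 -> zeta (id 4, parent_id=3, d 3).
Iteration 4: join on id=3 -> ups (id 3, parent_id=1, d 4).
Iteration 5: join on id=1 -> xi (id 1, parent_id=NULL, d 5).
Iteration 6: parent_id is NULL; no match; recursion stops.
SUM(d) = 0 + 1 + 2 + 3 + 4 + 5 = 15.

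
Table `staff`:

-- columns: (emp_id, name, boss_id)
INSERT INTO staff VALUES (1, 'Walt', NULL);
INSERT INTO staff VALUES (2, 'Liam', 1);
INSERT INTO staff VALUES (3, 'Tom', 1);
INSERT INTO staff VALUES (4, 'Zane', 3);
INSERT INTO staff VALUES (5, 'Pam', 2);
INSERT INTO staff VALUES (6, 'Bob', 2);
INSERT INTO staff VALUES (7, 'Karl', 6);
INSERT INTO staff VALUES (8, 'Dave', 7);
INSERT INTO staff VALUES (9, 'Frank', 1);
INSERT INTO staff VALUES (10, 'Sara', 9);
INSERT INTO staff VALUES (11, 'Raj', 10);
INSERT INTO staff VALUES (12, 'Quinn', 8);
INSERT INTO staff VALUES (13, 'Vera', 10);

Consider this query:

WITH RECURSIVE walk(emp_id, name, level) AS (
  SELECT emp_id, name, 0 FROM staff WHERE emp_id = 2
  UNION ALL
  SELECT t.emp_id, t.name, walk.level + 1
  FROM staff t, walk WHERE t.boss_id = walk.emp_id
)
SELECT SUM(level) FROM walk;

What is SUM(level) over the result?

11

Base: emp_id=2 (Liam) at level 0.
Iteration 1: rows with boss_id in {2} -> Pam (id 5, level 1), Bob (id 6, level 1).
Iteration 2: rows with boss_id in {5,6} -> Karl (id 7, level 2).
Iteration 3: rows with boss_id in {7} -> Dave (id 8, level 3).
Iteration 4: rows with boss_id in {8} -> Quinn (id 12, level 4).
Iteration 5: no rows with boss_id in {12}; recursion stops.
SUM(level) = 0 + 1 + 1 + 2 + 3 + 4 = 11.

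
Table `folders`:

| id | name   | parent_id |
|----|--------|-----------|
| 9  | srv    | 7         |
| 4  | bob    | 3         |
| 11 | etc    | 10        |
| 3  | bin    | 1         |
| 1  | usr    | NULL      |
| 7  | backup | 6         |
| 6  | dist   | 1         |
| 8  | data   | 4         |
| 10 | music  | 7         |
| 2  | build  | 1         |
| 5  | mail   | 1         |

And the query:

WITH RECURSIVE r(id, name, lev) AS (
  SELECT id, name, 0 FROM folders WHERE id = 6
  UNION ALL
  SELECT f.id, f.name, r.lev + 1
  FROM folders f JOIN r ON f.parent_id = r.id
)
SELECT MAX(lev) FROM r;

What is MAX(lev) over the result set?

Base: id=6 (dist) at lev 0.
Iteration 1: rows with parent_id in {6} -> backup (id 7, lev 1).
Iteration 2: rows with parent_id in {7} -> srv (id 9, lev 2), music (id 10, lev 2).
Iteration 3: rows with parent_id in {9,10} -> etc (id 11, lev 3).
Iteration 4: no rows with parent_id in {11}; recursion stops.
lev values: 0, 1, 2, 2, 3; the maximum is 3.

3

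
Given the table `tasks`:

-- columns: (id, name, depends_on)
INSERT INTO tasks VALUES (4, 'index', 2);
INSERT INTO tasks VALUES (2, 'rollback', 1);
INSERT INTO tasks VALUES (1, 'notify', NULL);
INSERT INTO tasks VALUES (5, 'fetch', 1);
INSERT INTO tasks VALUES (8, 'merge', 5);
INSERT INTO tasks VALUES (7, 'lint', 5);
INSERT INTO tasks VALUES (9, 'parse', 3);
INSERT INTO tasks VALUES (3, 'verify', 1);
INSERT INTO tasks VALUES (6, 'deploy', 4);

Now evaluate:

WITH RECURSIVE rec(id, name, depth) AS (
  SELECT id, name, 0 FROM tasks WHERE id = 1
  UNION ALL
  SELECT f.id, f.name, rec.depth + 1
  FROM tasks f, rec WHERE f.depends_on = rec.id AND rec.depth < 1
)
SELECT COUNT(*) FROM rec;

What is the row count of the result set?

4

Base: id=1 (notify) at depth 0.
Iteration 1: rows with depends_on in {1} -> rollback (id 2, depth 1), verify (id 3, depth 1), fetch (id 5, depth 1).
Iteration 2: depth < 1 fails for all current rows; recursion stops.
Total rows emitted: 4.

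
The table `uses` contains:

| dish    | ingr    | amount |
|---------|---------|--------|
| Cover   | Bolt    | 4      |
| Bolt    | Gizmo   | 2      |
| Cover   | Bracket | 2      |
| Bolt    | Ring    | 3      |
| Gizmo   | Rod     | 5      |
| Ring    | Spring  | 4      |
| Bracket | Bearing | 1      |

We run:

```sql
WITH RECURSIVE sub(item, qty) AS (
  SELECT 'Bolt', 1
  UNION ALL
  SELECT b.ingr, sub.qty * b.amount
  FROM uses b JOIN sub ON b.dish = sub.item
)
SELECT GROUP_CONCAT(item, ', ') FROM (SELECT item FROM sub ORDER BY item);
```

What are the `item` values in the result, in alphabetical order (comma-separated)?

Bolt, Gizmo, Ring, Rod, Spring

Base: (Bolt, qty=1).
Iteration 1: components of {Bolt} -> Gizmo = 1*2 = 2, Ring = 1*3 = 3.
Iteration 2: components of {Gizmo,Ring} -> Rod = 2*5 = 10, Spring = 3*4 = 12.
Iteration 3: no further components; recursion stops.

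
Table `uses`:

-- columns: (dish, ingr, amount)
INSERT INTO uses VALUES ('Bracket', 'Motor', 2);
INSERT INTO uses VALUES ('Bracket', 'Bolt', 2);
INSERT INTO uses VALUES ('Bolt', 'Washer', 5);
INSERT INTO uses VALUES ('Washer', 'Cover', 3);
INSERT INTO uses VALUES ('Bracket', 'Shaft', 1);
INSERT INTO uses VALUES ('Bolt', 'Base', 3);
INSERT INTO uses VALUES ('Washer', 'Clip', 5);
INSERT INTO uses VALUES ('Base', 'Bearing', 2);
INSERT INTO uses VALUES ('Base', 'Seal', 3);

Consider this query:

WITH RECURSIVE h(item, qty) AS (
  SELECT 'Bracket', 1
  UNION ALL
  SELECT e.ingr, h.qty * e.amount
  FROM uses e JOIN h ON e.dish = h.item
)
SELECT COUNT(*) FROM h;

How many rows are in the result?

Base: (Bracket, qty=1).
Iteration 1: components of {Bracket} -> Bolt = 1*2 = 2, Motor = 1*2 = 2, Shaft = 1*1 = 1.
Iteration 2: components of {Bolt,Motor,Shaft} -> Base = 2*3 = 6, Washer = 2*5 = 10.
Iteration 3: components of {Base,Washer} -> Bearing = 6*2 = 12, Clip = 10*5 = 50, Cover = 10*3 = 30, Seal = 6*3 = 18.
Iteration 4: no further components; recursion stops.
Total rows emitted: 10.

10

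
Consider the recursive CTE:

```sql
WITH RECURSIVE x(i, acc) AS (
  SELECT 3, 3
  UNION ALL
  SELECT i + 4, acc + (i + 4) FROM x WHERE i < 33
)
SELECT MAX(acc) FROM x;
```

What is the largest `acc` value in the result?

171

Base: i=3, acc=3.
Iteration 1: 3 < 33 holds -> i = 3 + 4 = 7, acc = 3 + 7 = 10.
Iteration 2: 7 < 33 holds -> i = 7 + 4 = 11, acc = 10 + 11 = 21.
Iteration 3: 11 < 33 holds -> i = 11 + 4 = 15, acc = 21 + 15 = 36.
Iteration 4: 15 < 33 holds -> i = 15 + 4 = 19, acc = 36 + 19 = 55.
Iteration 5: 19 < 33 holds -> i = 19 + 4 = 23, acc = 55 + 23 = 78.
Iteration 6: 23 < 33 holds -> i = 23 + 4 = 27, acc = 78 + 27 = 105.
Iteration 7: 27 < 33 holds -> i = 27 + 4 = 31, acc = 105 + 31 = 136.
Iteration 8: 31 < 33 holds -> i = 31 + 4 = 35, acc = 136 + 35 = 171.
Iteration 9: 35 < 33 fails; recursion stops.
acc values: 3, 10, 21, 36, 55, 78, 105, 136, 171; the maximum is 171.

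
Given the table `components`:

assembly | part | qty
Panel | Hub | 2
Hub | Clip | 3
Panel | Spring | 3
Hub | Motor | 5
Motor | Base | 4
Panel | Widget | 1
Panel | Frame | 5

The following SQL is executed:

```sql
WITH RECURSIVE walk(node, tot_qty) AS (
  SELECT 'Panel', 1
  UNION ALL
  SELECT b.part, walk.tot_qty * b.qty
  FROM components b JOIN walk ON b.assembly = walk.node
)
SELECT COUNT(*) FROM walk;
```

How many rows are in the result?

8

Base: (Panel, tot_qty=1).
Iteration 1: components of {Panel} -> Frame = 1*5 = 5, Hub = 1*2 = 2, Spring = 1*3 = 3, Widget = 1*1 = 1.
Iteration 2: components of {Frame,Hub,Spring,Widget} -> Clip = 2*3 = 6, Motor = 2*5 = 10.
Iteration 3: components of {Clip,Motor} -> Base = 10*4 = 40.
Iteration 4: no further components; recursion stops.
Total rows emitted: 8.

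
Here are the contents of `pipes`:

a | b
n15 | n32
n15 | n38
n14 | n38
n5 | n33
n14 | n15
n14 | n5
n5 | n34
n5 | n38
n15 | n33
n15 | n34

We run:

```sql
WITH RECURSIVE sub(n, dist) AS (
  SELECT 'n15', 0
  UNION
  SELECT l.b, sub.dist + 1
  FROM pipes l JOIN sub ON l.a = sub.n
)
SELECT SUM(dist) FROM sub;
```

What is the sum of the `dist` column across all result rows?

Base: (n15, dist=0).
Iteration 1: edges from {n15} -> (n32, dist=1), (n33, dist=1), (n34, dist=1), (n38, dist=1).
Iteration 2: no outgoing edges from {n32,n33,n34,n38}; recursion stops.
SUM(dist) = 0 + 1 + 1 + 1 + 1 = 4.

4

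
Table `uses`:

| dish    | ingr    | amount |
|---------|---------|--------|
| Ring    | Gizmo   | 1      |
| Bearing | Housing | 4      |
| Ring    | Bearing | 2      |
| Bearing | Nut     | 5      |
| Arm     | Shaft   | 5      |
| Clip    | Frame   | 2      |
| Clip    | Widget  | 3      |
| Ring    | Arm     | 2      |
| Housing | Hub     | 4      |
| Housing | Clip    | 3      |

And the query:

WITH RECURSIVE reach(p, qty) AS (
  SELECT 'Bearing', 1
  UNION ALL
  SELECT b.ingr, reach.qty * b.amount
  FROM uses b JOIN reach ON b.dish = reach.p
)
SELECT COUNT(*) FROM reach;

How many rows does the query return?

7

Base: (Bearing, qty=1).
Iteration 1: components of {Bearing} -> Housing = 1*4 = 4, Nut = 1*5 = 5.
Iteration 2: components of {Housing,Nut} -> Clip = 4*3 = 12, Hub = 4*4 = 16.
Iteration 3: components of {Clip,Hub} -> Frame = 12*2 = 24, Widget = 12*3 = 36.
Iteration 4: no further components; recursion stops.
Total rows emitted: 7.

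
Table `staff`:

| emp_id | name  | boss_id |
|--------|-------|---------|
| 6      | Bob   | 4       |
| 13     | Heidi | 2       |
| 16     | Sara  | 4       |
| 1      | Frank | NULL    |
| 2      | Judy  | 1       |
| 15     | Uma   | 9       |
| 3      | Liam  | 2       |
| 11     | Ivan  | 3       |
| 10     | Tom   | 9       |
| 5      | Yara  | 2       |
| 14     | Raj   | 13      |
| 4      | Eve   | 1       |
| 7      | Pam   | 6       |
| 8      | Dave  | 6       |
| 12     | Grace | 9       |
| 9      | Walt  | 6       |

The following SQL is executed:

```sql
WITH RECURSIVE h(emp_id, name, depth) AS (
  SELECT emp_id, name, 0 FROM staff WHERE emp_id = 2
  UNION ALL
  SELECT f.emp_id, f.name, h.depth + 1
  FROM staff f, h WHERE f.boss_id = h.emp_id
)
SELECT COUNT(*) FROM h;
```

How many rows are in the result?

Base: emp_id=2 (Judy) at depth 0.
Iteration 1: rows with boss_id in {2} -> Liam (id 3, depth 1), Yara (id 5, depth 1), Heidi (id 13, depth 1).
Iteration 2: rows with boss_id in {3,5,13} -> Ivan (id 11, depth 2), Raj (id 14, depth 2).
Iteration 3: no rows with boss_id in {11,14}; recursion stops.
Total rows emitted: 6.

6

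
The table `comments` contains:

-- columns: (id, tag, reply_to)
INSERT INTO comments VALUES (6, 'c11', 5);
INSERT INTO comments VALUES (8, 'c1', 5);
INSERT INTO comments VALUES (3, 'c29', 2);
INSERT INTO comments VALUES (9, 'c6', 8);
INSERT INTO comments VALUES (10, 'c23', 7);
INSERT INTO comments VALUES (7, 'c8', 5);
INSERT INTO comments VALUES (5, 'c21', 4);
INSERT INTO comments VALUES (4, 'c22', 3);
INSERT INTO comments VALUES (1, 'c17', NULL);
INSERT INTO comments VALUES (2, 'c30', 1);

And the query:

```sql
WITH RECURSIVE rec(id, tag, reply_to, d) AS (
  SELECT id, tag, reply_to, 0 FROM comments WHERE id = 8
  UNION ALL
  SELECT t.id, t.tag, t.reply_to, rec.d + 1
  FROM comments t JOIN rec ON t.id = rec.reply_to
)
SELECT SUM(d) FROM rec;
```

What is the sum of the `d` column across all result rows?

Base: id=8 (c1), reply_to=5, d 0.
Iteration 1: join on id=5 -> c21 (id 5, reply_to=4, d 1).
Iteration 2: join on id=4 -> c22 (id 4, reply_to=3, d 2).
Iteration 3: join on id=3 -> c29 (id 3, reply_to=2, d 3).
Iteration 4: join on id=2 -> c30 (id 2, reply_to=1, d 4).
Iteration 5: join on id=1 -> c17 (id 1, reply_to=NULL, d 5).
Iteration 6: reply_to is NULL; no match; recursion stops.
SUM(d) = 0 + 1 + 2 + 3 + 4 + 5 = 15.

15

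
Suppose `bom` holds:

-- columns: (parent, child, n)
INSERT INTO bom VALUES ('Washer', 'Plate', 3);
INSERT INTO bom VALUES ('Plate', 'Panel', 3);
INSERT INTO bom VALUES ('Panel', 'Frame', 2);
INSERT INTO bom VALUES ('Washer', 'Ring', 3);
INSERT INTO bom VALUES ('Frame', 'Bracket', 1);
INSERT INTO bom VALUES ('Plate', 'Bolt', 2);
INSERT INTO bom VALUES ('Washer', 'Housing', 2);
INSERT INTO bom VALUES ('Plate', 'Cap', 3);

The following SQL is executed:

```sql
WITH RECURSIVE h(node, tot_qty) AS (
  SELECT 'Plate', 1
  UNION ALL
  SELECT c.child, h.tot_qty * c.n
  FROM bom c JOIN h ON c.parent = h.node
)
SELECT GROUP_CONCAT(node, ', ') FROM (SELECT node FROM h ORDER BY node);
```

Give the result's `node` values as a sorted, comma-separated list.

Bolt, Bracket, Cap, Frame, Panel, Plate

Base: (Plate, tot_qty=1).
Iteration 1: components of {Plate} -> Bolt = 1*2 = 2, Cap = 1*3 = 3, Panel = 1*3 = 3.
Iteration 2: components of {Bolt,Cap,Panel} -> Frame = 3*2 = 6.
Iteration 3: components of {Frame} -> Bracket = 6*1 = 6.
Iteration 4: no further components; recursion stops.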